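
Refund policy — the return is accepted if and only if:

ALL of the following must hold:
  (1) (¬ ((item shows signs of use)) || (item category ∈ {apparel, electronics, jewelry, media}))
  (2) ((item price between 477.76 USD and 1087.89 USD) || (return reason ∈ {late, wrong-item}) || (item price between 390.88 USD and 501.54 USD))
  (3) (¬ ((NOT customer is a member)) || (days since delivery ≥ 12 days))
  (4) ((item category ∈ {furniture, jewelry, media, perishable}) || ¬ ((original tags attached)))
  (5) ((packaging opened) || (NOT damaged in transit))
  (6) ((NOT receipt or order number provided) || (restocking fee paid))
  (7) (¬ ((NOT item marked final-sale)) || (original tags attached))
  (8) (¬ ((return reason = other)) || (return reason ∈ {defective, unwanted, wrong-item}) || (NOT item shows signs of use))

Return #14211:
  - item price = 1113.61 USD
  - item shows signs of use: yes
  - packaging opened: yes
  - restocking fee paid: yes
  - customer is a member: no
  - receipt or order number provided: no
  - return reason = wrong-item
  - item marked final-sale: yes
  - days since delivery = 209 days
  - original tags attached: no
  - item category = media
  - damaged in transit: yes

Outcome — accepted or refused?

Atomic conditions:
  item shows signs of use: yes → true
  item category ∈ {apparel, electronics, jewelry, media}: media is in the set → true
  item price between 477.76 USD and 1087.89 USD: 1113.61 in [477.76, 1087.89] is false
  return reason ∈ {late, wrong-item}: wrong-item is in the set → true
  item price between 390.88 USD and 501.54 USD: 1113.61 in [390.88, 501.54] is false
  NOT customer is a member: no → true
  days since delivery ≥ 12 days: 209 ≥ 12 is true
  item category ∈ {furniture, jewelry, media, perishable}: media is in the set → true
  original tags attached: no → false
  packaging opened: yes → true
  NOT damaged in transit: yes → false
  NOT receipt or order number provided: no → true
  restocking fee paid: yes → true
  NOT item marked final-sale: yes → false
  return reason = other: wrong-item == other is false
  return reason ∈ {defective, unwanted, wrong-item}: wrong-item is in the set → true
  NOT item shows signs of use: yes → false
Combine:
[1.1] NOT true = false
[1] false OR true = true
[2] false OR true OR false = true
[3.1] NOT true = false
[3] false OR true = true
[4.2] NOT false = true
[4] true OR true = true
[5] true OR false = true
[6] true OR true = true
[7.1] NOT false = true
[7] true OR false = true
[8.1] NOT false = true
[8] true OR true OR false = true
[root] true AND true AND true AND true AND true AND true AND true AND true = true
Overall: true → accepted

Accepted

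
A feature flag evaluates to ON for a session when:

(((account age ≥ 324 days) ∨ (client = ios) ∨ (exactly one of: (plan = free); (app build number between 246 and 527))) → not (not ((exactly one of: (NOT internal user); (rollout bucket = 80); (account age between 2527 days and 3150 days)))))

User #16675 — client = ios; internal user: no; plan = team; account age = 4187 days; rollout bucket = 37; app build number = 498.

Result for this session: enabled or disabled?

Enabled

Atomic conditions:
  account age ≥ 324 days: 4187 ≥ 324 is true
  client = ios: ios == ios is true
  plan = free: team == free is false
  app build number between 246 and 527: 498 in [246, 527] is true
  NOT internal user: no → true
  rollout bucket = 80: 37 == 80 is false
  account age between 2527 days and 3150 days: 4187 in [2527, 3150] is false
Combine:
[1.3] exactly-one(false, true) = true
[1] true OR true OR true = true
[2.1.1] exactly-one(true, false, false) = true
[2.1] NOT true = false
[2] NOT false = true
[root] true → true = true
Overall: true → enabled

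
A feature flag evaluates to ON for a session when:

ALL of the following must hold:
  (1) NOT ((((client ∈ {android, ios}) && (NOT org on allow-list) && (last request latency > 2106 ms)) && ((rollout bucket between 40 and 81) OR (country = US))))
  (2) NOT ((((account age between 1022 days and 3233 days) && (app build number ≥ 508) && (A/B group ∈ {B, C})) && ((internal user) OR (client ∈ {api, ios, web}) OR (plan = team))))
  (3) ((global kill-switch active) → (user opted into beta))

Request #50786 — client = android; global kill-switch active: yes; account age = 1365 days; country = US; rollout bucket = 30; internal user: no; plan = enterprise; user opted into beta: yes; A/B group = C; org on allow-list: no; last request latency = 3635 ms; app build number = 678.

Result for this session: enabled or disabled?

Atomic conditions:
  client ∈ {android, ios}: android is in the set → true
  NOT org on allow-list: no → true
  last request latency > 2106 ms: 3635 > 2106 is true
  rollout bucket between 40 and 81: 30 in [40, 81] is false
  country = US: US == US is true
  account age between 1022 days and 3233 days: 1365 in [1022, 3233] is true
  app build number ≥ 508: 678 ≥ 508 is true
  A/B group ∈ {B, C}: C is in the set → true
  internal user: no → false
  client ∈ {api, ios, web}: android is not in the set → false
  plan = team: enterprise == team is false
  global kill-switch active: yes → true
  user opted into beta: yes → true
Combine:
[1.1.1] true AND true AND true = true
[1.1.2] false OR true = true
[1.1] true AND true = true
[1] NOT true = false
[2.1.1] true AND true AND true = true
[2.1.2] false OR false OR false = false
[2.1] true AND false = false
[2] NOT false = true
[3] true → true = true
[root] false AND true AND true = false
Overall: false → disabled

Disabled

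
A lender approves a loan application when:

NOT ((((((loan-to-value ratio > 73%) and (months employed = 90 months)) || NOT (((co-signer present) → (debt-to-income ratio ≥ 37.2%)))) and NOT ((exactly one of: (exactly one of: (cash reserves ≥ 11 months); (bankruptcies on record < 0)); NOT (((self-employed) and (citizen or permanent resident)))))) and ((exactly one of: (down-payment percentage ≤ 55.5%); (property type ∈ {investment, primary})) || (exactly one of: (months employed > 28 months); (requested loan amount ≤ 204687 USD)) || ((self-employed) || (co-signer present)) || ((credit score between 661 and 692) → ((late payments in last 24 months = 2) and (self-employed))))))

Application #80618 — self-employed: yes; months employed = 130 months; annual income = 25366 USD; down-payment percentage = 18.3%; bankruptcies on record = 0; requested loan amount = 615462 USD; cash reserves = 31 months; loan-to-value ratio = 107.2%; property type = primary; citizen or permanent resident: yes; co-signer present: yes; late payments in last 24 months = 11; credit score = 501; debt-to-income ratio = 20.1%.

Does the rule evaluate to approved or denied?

Atomic conditions:
  loan-to-value ratio > 73%: 107.2 > 73 is true
  months employed = 90 months: 130 == 90 is false
  co-signer present: yes → true
  debt-to-income ratio ≥ 37.2%: 20.1 ≥ 37.2 is false
  cash reserves ≥ 11 months: 31 ≥ 11 is true
  bankruptcies on record < 0: 0 < 0 is false
  self-employed: yes → true
  citizen or permanent resident: yes → true
  down-payment percentage ≤ 55.5%: 18.3 ≤ 55.5 is true
  property type ∈ {investment, primary}: primary is in the set → true
  months employed > 28 months: 130 > 28 is true
  requested loan amount ≤ 204687 USD: 615462 ≤ 204687 is false
  credit score between 661 and 692: 501 in [661, 692] is false
  late payments in last 24 months = 2: 11 == 2 is false
Combine:
[1.1.1.1] true AND false = false
[1.1.1.2.1] true → false = false
[1.1.1.2] NOT false = true
[1.1.1] false OR true = true
[1.1.2.1.1] exactly-one(true, false) = true
[1.1.2.1.2.1] true AND true = true
[1.1.2.1.2] NOT true = false
[1.1.2.1] exactly-one(true, false) = true
[1.1.2] NOT true = false
[1.1] true AND false = false
[1.2.1] exactly-one(true, true) = false
[1.2.2] exactly-one(true, false) = true
[1.2.3] true OR true = true
[1.2.4.2] false AND true = false
[1.2.4] false → false (antecedent false ⇒ implication holds) = true
[1.2] false OR true OR true OR true = true
[1] false AND true = false
[root] NOT false = true
Overall: true → approved

Approved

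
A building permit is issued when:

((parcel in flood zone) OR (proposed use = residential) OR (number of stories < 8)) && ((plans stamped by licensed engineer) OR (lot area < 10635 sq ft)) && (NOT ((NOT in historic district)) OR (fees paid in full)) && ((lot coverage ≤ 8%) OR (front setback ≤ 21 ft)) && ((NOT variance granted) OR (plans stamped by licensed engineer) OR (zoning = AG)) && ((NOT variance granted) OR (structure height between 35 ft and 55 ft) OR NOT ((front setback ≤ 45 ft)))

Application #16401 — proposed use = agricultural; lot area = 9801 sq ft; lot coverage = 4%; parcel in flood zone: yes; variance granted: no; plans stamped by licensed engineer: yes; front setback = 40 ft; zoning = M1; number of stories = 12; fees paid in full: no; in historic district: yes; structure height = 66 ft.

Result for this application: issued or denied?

Issued

Atomic conditions:
  parcel in flood zone: yes → true
  proposed use = residential: agricultural == residential is false
  number of stories < 8: 12 < 8 is false
  plans stamped by licensed engineer: yes → true
  lot area < 10635 sq ft: 9801 < 10635 is true
  NOT in historic district: yes → false
  fees paid in full: no → false
  lot coverage ≤ 8%: 4 ≤ 8 is true
  front setback ≤ 21 ft: 40 ≤ 21 is false
  NOT variance granted: no → true
  zoning = AG: M1 == AG is false
  structure height between 35 ft and 55 ft: 66 in [35, 55] is false
  front setback ≤ 45 ft: 40 ≤ 45 is true
Combine:
[1] true OR false OR false = true
[2] true OR true = true
[3.1] NOT false = true
[3] true OR false = true
[4] true OR false = true
[5] true OR true OR false = true
[6.3] NOT true = false
[6] true OR false OR false = true
[root] true AND true AND true AND true AND true AND true = true
Overall: true → issued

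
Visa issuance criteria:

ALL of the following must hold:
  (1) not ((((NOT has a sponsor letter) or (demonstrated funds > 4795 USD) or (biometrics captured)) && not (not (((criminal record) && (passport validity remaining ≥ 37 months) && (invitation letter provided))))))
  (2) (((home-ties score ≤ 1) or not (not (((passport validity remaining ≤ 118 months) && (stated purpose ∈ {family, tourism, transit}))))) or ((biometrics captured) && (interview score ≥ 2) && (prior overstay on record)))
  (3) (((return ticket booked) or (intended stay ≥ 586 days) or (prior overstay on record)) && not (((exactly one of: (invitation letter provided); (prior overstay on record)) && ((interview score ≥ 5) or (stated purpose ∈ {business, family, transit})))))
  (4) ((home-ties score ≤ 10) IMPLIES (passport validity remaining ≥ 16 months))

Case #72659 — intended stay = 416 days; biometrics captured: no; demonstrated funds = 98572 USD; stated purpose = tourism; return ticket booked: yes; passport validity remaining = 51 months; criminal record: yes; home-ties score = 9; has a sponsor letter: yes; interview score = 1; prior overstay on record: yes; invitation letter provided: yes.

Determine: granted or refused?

Atomic conditions:
  NOT has a sponsor letter: yes → false
  demonstrated funds > 4795 USD: 98572 > 4795 is true
  biometrics captured: no → false
  criminal record: yes → true
  passport validity remaining ≥ 37 months: 51 ≥ 37 is true
  invitation letter provided: yes → true
  home-ties score ≤ 1: 9 ≤ 1 is false
  passport validity remaining ≤ 118 months: 51 ≤ 118 is true
  stated purpose ∈ {family, tourism, transit}: tourism is in the set → true
  interview score ≥ 2: 1 ≥ 2 is false
  prior overstay on record: yes → true
  return ticket booked: yes → true
  intended stay ≥ 586 days: 416 ≥ 586 is false
  interview score ≥ 5: 1 ≥ 5 is false
  stated purpose ∈ {business, family, transit}: tourism is not in the set → false
  home-ties score ≤ 10: 9 ≤ 10 is true
  passport validity remaining ≥ 16 months: 51 ≥ 16 is true
Combine:
[1.1.1] false OR true OR false = true
[1.1.2.1.1] true AND true AND true = true
[1.1.2.1] NOT true = false
[1.1.2] NOT false = true
[1.1] true AND true = true
[1] NOT true = false
[2.1.2.1.1] true AND true = true
[2.1.2.1] NOT true = false
[2.1.2] NOT false = true
[2.1] false OR true = true
[2.2] false AND false AND true = false
[2] true OR false = true
[3.1] true OR false OR true = true
[3.2.1.1] exactly-one(true, true) = false
[3.2.1.2] false OR false = false
[3.2.1] false AND false = false
[3.2] NOT false = true
[3] true AND true = true
[4] true → true = true
[root] false AND true AND true AND true = false
Overall: false → refused

Refused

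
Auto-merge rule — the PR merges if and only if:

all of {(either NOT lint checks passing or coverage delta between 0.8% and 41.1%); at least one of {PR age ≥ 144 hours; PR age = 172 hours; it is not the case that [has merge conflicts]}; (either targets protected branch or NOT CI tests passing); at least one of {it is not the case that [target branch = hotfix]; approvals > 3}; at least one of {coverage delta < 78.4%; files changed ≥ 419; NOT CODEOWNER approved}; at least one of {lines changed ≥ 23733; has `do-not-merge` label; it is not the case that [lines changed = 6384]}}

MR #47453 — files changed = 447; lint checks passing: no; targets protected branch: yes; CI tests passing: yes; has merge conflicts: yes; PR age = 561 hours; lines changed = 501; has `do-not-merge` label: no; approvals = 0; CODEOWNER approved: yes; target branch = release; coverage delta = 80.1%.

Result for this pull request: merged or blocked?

Atomic conditions:
  NOT lint checks passing: no → true
  coverage delta between 0.8% and 41.1%: 80.1 in [0.8, 41.1] is false
  PR age ≥ 144 hours: 561 ≥ 144 is true
  PR age = 172 hours: 561 == 172 is false
  has merge conflicts: yes → true
  targets protected branch: yes → true
  NOT CI tests passing: yes → false
  target branch = hotfix: release == hotfix is false
  approvals > 3: 0 > 3 is false
  coverage delta < 78.4%: 80.1 < 78.4 is false
  files changed ≥ 419: 447 ≥ 419 is true
  NOT CODEOWNER approved: yes → false
  lines changed ≥ 23733: 501 ≥ 23733 is false
  has `do-not-merge` label: no → false
  lines changed = 6384: 501 == 6384 is false
Combine:
[1] true OR false = true
[2.3] NOT true = false
[2] true OR false OR false = true
[3] true OR false = true
[4.1] NOT false = true
[4] true OR false = true
[5] false OR true OR false = true
[6.3] NOT false = true
[6] false OR false OR true = true
[root] true AND true AND true AND true AND true AND true = true
Overall: true → merged

Merged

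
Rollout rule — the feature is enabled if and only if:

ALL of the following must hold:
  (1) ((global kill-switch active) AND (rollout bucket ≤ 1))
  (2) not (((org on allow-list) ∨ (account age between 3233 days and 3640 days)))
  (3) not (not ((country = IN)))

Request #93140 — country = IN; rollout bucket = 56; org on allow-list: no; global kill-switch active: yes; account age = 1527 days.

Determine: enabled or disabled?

Disabled

Atomic conditions:
  global kill-switch active: yes → true
  rollout bucket ≤ 1: 56 ≤ 1 is false
  org on allow-list: no → false
  account age between 3233 days and 3640 days: 1527 in [3233, 3640] is false
  country = IN: IN == IN is true
Combine:
[1] true AND false = false
[2.1] false OR false = false
[2] NOT false = true
[3.1] NOT true = false
[3] NOT false = true
[root] false AND true AND true = false
Overall: false → disabled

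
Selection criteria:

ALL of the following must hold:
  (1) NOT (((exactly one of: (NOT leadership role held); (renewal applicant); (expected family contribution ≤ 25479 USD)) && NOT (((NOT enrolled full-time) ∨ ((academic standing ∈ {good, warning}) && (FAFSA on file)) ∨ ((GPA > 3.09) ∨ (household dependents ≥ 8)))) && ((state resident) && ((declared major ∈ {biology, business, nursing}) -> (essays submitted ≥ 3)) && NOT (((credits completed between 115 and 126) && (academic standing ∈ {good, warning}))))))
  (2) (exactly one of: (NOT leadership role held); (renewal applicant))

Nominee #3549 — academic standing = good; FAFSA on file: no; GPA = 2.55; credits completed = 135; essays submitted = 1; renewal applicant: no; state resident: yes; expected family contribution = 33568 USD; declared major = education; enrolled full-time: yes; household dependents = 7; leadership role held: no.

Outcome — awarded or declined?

Declined

Atomic conditions:
  NOT leadership role held: no → true
  renewal applicant: no → false
  expected family contribution ≤ 25479 USD: 33568 ≤ 25479 is false
  NOT enrolled full-time: yes → false
  academic standing ∈ {good, warning}: good is in the set → true
  FAFSA on file: no → false
  GPA > 3.09: 2.55 > 3.09 is false
  household dependents ≥ 8: 7 ≥ 8 is false
  state resident: yes → true
  declared major ∈ {biology, business, nursing}: education is not in the set → false
  essays submitted ≥ 3: 1 ≥ 3 is false
  credits completed between 115 and 126: 135 in [115, 126] is false
Combine:
[1.1.1] exactly-one(true, false, false) = true
[1.1.2.1.2] true AND false = false
[1.1.2.1.3] false OR false = false
[1.1.2.1] false OR false OR false = false
[1.1.2] NOT false = true
[1.1.3.2] false → false (antecedent false ⇒ implication holds) = true
[1.1.3.3.1] false AND true = false
[1.1.3.3] NOT false = true
[1.1.3] true AND true AND true = true
[1.1] true AND true AND true = true
[1] NOT true = false
[2] exactly-one(true, false) = true
[root] false AND true = false
Overall: false → declined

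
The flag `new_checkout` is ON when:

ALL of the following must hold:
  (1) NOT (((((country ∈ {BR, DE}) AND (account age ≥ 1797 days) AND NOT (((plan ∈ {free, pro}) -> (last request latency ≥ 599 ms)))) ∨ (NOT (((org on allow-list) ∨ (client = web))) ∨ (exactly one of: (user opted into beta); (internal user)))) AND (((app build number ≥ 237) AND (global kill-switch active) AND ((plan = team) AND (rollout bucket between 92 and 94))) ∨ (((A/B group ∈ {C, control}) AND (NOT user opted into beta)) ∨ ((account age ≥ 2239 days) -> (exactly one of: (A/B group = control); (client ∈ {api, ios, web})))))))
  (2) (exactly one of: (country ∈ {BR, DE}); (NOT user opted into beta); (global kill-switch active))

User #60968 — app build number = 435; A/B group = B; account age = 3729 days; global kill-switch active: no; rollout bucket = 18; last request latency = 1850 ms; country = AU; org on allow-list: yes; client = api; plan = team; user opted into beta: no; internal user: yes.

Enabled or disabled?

Disabled

Atomic conditions:
  country ∈ {BR, DE}: AU is not in the set → false
  account age ≥ 1797 days: 3729 ≥ 1797 is true
  plan ∈ {free, pro}: team is not in the set → false
  last request latency ≥ 599 ms: 1850 ≥ 599 is true
  org on allow-list: yes → true
  client = web: api == web is false
  user opted into beta: no → false
  internal user: yes → true
  app build number ≥ 237: 435 ≥ 237 is true
  global kill-switch active: no → false
  plan = team: team == team is true
  rollout bucket between 92 and 94: 18 in [92, 94] is false
  A/B group ∈ {C, control}: B is not in the set → false
  NOT user opted into beta: no → true
  account age ≥ 2239 days: 3729 ≥ 2239 is true
  A/B group = control: B == control is false
  client ∈ {api, ios, web}: api is in the set → true
Combine:
[1.1.1.1.3.1] false → true (antecedent false ⇒ implication holds) = true
[1.1.1.1.3] NOT true = false
[1.1.1.1] false AND true AND false = false
[1.1.1.2.1.1] true OR false = true
[1.1.1.2.1] NOT true = false
[1.1.1.2.2] exactly-one(false, true) = true
[1.1.1.2] false OR true = true
[1.1.1] false OR true = true
[1.1.2.1.3] true AND false = false
[1.1.2.1] true AND false AND false = false
[1.1.2.2.1] false AND true = false
[1.1.2.2.2.2] exactly-one(false, true) = true
[1.1.2.2.2] true → true = true
[1.1.2.2] false OR true = true
[1.1.2] false OR true = true
[1.1] true AND true = true
[1] NOT true = false
[2] exactly-one(false, true, false) = true
[root] false AND true = false
Overall: false → disabled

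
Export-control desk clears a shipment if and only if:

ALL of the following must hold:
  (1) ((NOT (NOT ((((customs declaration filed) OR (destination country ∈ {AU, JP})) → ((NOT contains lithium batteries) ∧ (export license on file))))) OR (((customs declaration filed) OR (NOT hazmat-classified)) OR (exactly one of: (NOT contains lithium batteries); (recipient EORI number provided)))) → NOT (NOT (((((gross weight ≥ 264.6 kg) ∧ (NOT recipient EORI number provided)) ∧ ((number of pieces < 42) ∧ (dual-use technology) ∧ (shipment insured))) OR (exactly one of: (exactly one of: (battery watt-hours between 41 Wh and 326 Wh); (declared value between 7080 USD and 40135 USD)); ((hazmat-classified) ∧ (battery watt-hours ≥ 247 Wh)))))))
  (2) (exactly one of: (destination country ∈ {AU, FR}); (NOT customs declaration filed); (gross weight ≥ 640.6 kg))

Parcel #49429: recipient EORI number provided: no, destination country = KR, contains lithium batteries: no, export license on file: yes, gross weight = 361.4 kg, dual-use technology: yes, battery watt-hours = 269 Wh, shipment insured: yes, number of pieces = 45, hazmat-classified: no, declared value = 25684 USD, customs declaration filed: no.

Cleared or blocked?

Blocked

Atomic conditions:
  customs declaration filed: no → false
  destination country ∈ {AU, JP}: KR is not in the set → false
  NOT contains lithium batteries: no → true
  export license on file: yes → true
  NOT hazmat-classified: no → true
  recipient EORI number provided: no → false
  gross weight ≥ 264.6 kg: 361.4 ≥ 264.6 is true
  NOT recipient EORI number provided: no → true
  number of pieces < 42: 45 < 42 is false
  dual-use technology: yes → true
  shipment insured: yes → true
  battery watt-hours between 41 Wh and 326 Wh: 269 in [41, 326] is true
  declared value between 7080 USD and 40135 USD: 25684 in [7080, 40135] is true
  hazmat-classified: no → false
  battery watt-hours ≥ 247 Wh: 269 ≥ 247 is true
  destination country ∈ {AU, FR}: KR is not in the set → false
  NOT customs declaration filed: no → true
  gross weight ≥ 640.6 kg: 361.4 ≥ 640.6 is false
Combine:
[1.1.1.1.1.1] false OR false = false
[1.1.1.1.1.2] true AND true = true
[1.1.1.1.1] false → true (antecedent false ⇒ implication holds) = true
[1.1.1.1] NOT true = false
[1.1.1] NOT false = true
[1.1.2.1] false OR true = true
[1.1.2.2] exactly-one(true, false) = true
[1.1.2] true OR true = true
[1.1] true OR true = true
[1.2.1.1.1.1] true AND true = true
[1.2.1.1.1.2] false AND true AND true = false
[1.2.1.1.1] true AND false = false
[1.2.1.1.2.1] exactly-one(true, true) = false
[1.2.1.1.2.2] false AND true = false
[1.2.1.1.2] exactly-one(false, false) = false
[1.2.1.1] false OR false = false
[1.2.1] NOT false = true
[1.2] NOT true = false
[1] true → false = false
[2] exactly-one(false, true, false) = true
[root] false AND true = false
Overall: false → blocked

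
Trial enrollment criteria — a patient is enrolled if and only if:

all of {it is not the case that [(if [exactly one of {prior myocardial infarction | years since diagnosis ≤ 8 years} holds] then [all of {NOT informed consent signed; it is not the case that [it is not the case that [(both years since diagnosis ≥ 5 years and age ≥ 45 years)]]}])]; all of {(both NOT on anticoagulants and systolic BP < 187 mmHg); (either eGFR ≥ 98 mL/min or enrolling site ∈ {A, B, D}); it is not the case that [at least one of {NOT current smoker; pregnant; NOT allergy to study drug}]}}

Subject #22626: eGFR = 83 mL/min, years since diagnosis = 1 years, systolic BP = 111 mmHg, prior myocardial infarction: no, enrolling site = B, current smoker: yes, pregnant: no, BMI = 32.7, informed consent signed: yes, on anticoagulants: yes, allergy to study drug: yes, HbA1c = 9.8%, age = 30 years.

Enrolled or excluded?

Excluded

Atomic conditions:
  prior myocardial infarction: no → false
  years since diagnosis ≤ 8 years: 1 ≤ 8 is true
  NOT informed consent signed: yes → false
  years since diagnosis ≥ 5 years: 1 ≥ 5 is false
  age ≥ 45 years: 30 ≥ 45 is false
  NOT on anticoagulants: yes → false
  systolic BP < 187 mmHg: 111 < 187 is true
  eGFR ≥ 98 mL/min: 83 ≥ 98 is false
  enrolling site ∈ {A, B, D}: B is in the set → true
  NOT current smoker: yes → false
  pregnant: no → false
  NOT allergy to study drug: yes → false
Combine:
[1.1.1] exactly-one(false, true) = true
[1.1.2.2.1.1] false AND false = false
[1.1.2.2.1] NOT false = true
[1.1.2.2] NOT true = false
[1.1.2] false AND false = false
[1.1] true → false = false
[1] NOT false = true
[2.1] false AND true = false
[2.2] false OR true = true
[2.3.1] false OR false OR false = false
[2.3] NOT false = true
[2] false AND true AND true = false
[root] true AND false = false
Overall: false → excluded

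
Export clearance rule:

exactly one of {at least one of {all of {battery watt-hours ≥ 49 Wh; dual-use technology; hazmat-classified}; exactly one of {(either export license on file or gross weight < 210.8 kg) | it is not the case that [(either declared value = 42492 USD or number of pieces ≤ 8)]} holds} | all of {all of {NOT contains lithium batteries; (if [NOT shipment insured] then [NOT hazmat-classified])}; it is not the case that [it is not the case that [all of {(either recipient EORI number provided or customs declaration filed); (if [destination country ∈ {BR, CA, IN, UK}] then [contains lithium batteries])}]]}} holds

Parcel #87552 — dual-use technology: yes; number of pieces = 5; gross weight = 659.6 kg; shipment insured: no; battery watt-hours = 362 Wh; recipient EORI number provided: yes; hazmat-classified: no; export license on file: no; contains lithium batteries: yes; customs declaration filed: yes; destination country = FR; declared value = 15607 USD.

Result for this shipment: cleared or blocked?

Blocked

Atomic conditions:
  battery watt-hours ≥ 49 Wh: 362 ≥ 49 is true
  dual-use technology: yes → true
  hazmat-classified: no → false
  export license on file: no → false
  gross weight < 210.8 kg: 659.6 < 210.8 is false
  declared value = 42492 USD: 15607 == 42492 is false
  number of pieces ≤ 8: 5 ≤ 8 is true
  NOT contains lithium batteries: yes → false
  NOT shipment insured: no → true
  NOT hazmat-classified: no → true
  recipient EORI number provided: yes → true
  customs declaration filed: yes → true
  destination country ∈ {BR, CA, IN, UK}: FR is not in the set → false
  contains lithium batteries: yes → true
Combine:
[1.1] true AND true AND false = false
[1.2.1] false OR false = false
[1.2.2.1] false OR true = true
[1.2.2] NOT true = false
[1.2] exactly-one(false, false) = false
[1] false OR false = false
[2.1.2] true → true = true
[2.1] false AND true = false
[2.2.1.1.1] true OR true = true
[2.2.1.1.2] false → true (antecedent false ⇒ implication holds) = true
[2.2.1.1] true AND true = true
[2.2.1] NOT true = false
[2.2] NOT false = true
[2] false AND true = false
[root] exactly-one(false, false) = false
Overall: false → blocked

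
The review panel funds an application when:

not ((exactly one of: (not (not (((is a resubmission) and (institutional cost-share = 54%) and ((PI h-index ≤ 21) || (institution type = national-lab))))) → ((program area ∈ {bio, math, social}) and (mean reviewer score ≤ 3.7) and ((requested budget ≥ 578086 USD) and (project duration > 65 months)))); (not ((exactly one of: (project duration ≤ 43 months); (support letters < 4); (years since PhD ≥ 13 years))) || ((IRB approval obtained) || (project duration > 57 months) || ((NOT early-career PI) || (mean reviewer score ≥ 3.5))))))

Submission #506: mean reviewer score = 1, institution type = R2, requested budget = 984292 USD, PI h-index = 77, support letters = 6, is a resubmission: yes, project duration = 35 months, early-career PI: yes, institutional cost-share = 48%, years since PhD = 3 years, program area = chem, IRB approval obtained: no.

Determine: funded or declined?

Atomic conditions:
  is a resubmission: yes → true
  institutional cost-share = 54%: 48 == 54 is false
  PI h-index ≤ 21: 77 ≤ 21 is false
  institution type = national-lab: R2 == national-lab is false
  program area ∈ {bio, math, social}: chem is not in the set → false
  mean reviewer score ≤ 3.7: 1 ≤ 3.7 is true
  requested budget ≥ 578086 USD: 984292 ≥ 578086 is true
  project duration > 65 months: 35 > 65 is false
  project duration ≤ 43 months: 35 ≤ 43 is true
  support letters < 4: 6 < 4 is false
  years since PhD ≥ 13 years: 3 ≥ 13 is false
  IRB approval obtained: no → false
  project duration > 57 months: 35 > 57 is false
  NOT early-career PI: yes → false
  mean reviewer score ≥ 3.5: 1 ≥ 3.5 is false
Combine:
[1.1.1.1.1.3] false OR false = false
[1.1.1.1.1] true AND false AND false = false
[1.1.1.1] NOT false = true
[1.1.1] NOT true = false
[1.1.2.3] true AND false = false
[1.1.2] false AND true AND false = false
[1.1] false → false (antecedent false ⇒ implication holds) = true
[1.2.1.1] exactly-one(true, false, false) = true
[1.2.1] NOT true = false
[1.2.2.3] false OR false = false
[1.2.2] false OR false OR false = false
[1.2] false OR false = false
[1] exactly-one(true, false) = true
[root] NOT true = false
Overall: false → declined

Declined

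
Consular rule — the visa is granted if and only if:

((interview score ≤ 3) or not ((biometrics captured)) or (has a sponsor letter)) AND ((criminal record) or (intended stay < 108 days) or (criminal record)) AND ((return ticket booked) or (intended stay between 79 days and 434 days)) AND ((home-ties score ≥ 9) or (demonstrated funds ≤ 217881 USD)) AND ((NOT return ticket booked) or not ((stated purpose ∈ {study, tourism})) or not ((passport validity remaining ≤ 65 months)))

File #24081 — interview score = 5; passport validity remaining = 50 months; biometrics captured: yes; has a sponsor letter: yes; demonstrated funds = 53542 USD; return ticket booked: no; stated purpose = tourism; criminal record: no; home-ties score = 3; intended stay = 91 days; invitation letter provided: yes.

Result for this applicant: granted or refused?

Atomic conditions:
  interview score ≤ 3: 5 ≤ 3 is false
  biometrics captured: yes → true
  has a sponsor letter: yes → true
  criminal record: no → false
  intended stay < 108 days: 91 < 108 is true
  return ticket booked: no → false
  intended stay between 79 days and 434 days: 91 in [79, 434] is true
  home-ties score ≥ 9: 3 ≥ 9 is false
  demonstrated funds ≤ 217881 USD: 53542 ≤ 217881 is true
  NOT return ticket booked: no → true
  stated purpose ∈ {study, tourism}: tourism is in the set → true
  passport validity remaining ≤ 65 months: 50 ≤ 65 is true
Combine:
[1.2] NOT true = false
[1] false OR false OR true = true
[2] false OR true OR false = true
[3] false OR true = true
[4] false OR true = true
[5.2] NOT true = false
[5.3] NOT true = false
[5] true OR false OR false = true
[root] true AND true AND true AND true AND true = true
Overall: true → granted

Granted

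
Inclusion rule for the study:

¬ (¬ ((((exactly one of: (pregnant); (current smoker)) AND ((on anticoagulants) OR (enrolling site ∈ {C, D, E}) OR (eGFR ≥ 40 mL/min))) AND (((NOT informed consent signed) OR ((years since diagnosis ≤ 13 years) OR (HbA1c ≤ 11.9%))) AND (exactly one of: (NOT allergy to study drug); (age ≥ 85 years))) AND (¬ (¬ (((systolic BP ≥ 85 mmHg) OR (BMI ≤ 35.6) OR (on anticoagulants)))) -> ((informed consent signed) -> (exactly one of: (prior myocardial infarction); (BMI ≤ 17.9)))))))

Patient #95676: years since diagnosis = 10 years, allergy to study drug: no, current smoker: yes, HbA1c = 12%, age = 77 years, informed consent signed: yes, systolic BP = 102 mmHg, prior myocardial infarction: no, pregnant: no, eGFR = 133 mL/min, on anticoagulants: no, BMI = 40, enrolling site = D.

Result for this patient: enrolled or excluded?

Excluded

Atomic conditions:
  pregnant: no → false
  current smoker: yes → true
  on anticoagulants: no → false
  enrolling site ∈ {C, D, E}: D is in the set → true
  eGFR ≥ 40 mL/min: 133 ≥ 40 is true
  NOT informed consent signed: yes → false
  years since diagnosis ≤ 13 years: 10 ≤ 13 is true
  HbA1c ≤ 11.9%: 12 ≤ 11.9 is false
  NOT allergy to study drug: no → true
  age ≥ 85 years: 77 ≥ 85 is false
  systolic BP ≥ 85 mmHg: 102 ≥ 85 is true
  BMI ≤ 35.6: 40 ≤ 35.6 is false
  informed consent signed: yes → true
  prior myocardial infarction: no → false
  BMI ≤ 17.9: 40 ≤ 17.9 is false
Combine:
[1.1.1.1] exactly-one(false, true) = true
[1.1.1.2] false OR true OR true = true
[1.1.1] true AND true = true
[1.1.2.1.2] true OR false = true
[1.1.2.1] false OR true = true
[1.1.2.2] exactly-one(true, false) = true
[1.1.2] true AND true = true
[1.1.3.1.1.1] true OR false OR false = true
[1.1.3.1.1] NOT true = false
[1.1.3.1] NOT false = true
[1.1.3.2.2] exactly-one(false, false) = false
[1.1.3.2] true → false = false
[1.1.3] true → false = false
[1.1] true AND true AND false = false
[1] NOT false = true
[root] NOT true = false
Overall: false → excluded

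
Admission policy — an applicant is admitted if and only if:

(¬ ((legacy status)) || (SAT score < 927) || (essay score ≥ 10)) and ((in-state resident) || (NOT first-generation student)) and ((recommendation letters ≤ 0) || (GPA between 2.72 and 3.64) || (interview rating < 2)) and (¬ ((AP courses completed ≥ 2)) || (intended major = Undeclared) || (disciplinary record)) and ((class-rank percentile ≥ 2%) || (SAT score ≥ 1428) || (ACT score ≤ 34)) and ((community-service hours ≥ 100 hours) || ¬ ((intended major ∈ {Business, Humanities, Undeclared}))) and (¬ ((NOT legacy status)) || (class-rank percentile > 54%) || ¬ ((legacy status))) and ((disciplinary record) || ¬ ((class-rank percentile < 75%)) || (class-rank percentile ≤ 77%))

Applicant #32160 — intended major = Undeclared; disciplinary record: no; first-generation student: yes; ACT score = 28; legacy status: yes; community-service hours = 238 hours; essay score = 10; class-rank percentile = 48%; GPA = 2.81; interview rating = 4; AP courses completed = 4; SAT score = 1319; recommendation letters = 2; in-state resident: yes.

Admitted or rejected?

Admitted

Atomic conditions:
  legacy status: yes → true
  SAT score < 927: 1319 < 927 is false
  essay score ≥ 10: 10 ≥ 10 is true
  in-state resident: yes → true
  NOT first-generation student: yes → false
  recommendation letters ≤ 0: 2 ≤ 0 is false
  GPA between 2.72 and 3.64: 2.81 in [2.72, 3.64] is true
  interview rating < 2: 4 < 2 is false
  AP courses completed ≥ 2: 4 ≥ 2 is true
  intended major = Undeclared: Undeclared == Undeclared is true
  disciplinary record: no → false
  class-rank percentile ≥ 2%: 48 ≥ 2 is true
  SAT score ≥ 1428: 1319 ≥ 1428 is false
  ACT score ≤ 34: 28 ≤ 34 is true
  community-service hours ≥ 100 hours: 238 ≥ 100 is true
  intended major ∈ {Business, Humanities, Undeclared}: Undeclared is in the set → true
  NOT legacy status: yes → false
  class-rank percentile > 54%: 48 > 54 is false
  class-rank percentile < 75%: 48 < 75 is true
  class-rank percentile ≤ 77%: 48 ≤ 77 is true
Combine:
[1.1] NOT true = false
[1] false OR false OR true = true
[2] true OR false = true
[3] false OR true OR false = true
[4.1] NOT true = false
[4] false OR true OR false = true
[5] true OR false OR true = true
[6.2] NOT true = false
[6] true OR false = true
[7.1] NOT false = true
[7.3] NOT true = false
[7] true OR false OR false = true
[8.2] NOT true = false
[8] false OR false OR true = true
[root] true AND true AND true AND true AND true AND true AND true AND true = true
Overall: true → admitted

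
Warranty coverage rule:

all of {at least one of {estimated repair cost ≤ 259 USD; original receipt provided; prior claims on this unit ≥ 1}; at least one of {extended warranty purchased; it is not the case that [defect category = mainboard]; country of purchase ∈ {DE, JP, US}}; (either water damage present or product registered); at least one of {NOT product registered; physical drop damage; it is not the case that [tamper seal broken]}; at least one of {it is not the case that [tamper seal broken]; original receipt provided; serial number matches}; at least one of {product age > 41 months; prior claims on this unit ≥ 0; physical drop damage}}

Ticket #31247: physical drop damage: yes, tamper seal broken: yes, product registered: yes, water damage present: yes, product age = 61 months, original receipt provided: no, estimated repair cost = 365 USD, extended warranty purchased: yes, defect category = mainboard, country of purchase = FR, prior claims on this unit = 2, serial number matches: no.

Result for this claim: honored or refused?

Atomic conditions:
  estimated repair cost ≤ 259 USD: 365 ≤ 259 is false
  original receipt provided: no → false
  prior claims on this unit ≥ 1: 2 ≥ 1 is true
  extended warranty purchased: yes → true
  defect category = mainboard: mainboard == mainboard is true
  country of purchase ∈ {DE, JP, US}: FR is not in the set → false
  water damage present: yes → true
  product registered: yes → true
  NOT product registered: yes → false
  physical drop damage: yes → true
  tamper seal broken: yes → true
  serial number matches: no → false
  product age > 41 months: 61 > 41 is true
  prior claims on this unit ≥ 0: 2 ≥ 0 is true
Combine:
[1] false OR false OR true = true
[2.2] NOT true = false
[2] true OR false OR false = true
[3] true OR true = true
[4.3] NOT true = false
[4] false OR true OR false = true
[5.1] NOT true = false
[5] false OR false OR false = false
[6] true OR true OR true = true
[root] true AND true AND true AND true AND false AND true = false
Overall: false → refused

Refused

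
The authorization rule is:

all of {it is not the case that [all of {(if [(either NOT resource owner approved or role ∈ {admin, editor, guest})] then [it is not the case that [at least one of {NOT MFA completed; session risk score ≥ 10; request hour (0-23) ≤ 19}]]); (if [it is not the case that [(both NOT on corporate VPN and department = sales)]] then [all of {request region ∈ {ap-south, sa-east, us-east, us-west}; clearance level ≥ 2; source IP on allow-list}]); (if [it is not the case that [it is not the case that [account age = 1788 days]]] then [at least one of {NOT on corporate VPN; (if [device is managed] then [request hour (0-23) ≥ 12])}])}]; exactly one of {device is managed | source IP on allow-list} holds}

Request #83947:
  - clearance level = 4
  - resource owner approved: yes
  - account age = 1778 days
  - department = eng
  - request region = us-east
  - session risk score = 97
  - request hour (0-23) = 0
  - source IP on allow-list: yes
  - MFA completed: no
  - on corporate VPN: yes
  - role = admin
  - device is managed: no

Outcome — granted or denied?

Granted

Atomic conditions:
  NOT resource owner approved: yes → false
  role ∈ {admin, editor, guest}: admin is in the set → true
  NOT MFA completed: no → true
  session risk score ≥ 10: 97 ≥ 10 is true
  request hour (0-23) ≤ 19: 0 ≤ 19 is true
  NOT on corporate VPN: yes → false
  department = sales: eng == sales is false
  request region ∈ {ap-south, sa-east, us-east, us-west}: us-east is in the set → true
  clearance level ≥ 2: 4 ≥ 2 is true
  source IP on allow-list: yes → true
  account age = 1788 days: 1778 == 1788 is false
  device is managed: no → false
  request hour (0-23) ≥ 12: 0 ≥ 12 is false
Combine:
[1.1.1.1] false OR true = true
[1.1.1.2.1] true OR true OR true = true
[1.1.1.2] NOT true = false
[1.1.1] true → false = false
[1.1.2.1.1] false AND false = false
[1.1.2.1] NOT false = true
[1.1.2.2] true AND true AND true = true
[1.1.2] true → true = true
[1.1.3.1.1] NOT false = true
[1.1.3.1] NOT true = false
[1.1.3.2.2] false → false (antecedent false ⇒ implication holds) = true
[1.1.3.2] false OR true = true
[1.1.3] false → true (antecedent false ⇒ implication holds) = true
[1.1] false AND true AND true = false
[1] NOT false = true
[2] exactly-one(false, true) = true
[root] true AND true = true
Overall: true → granted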